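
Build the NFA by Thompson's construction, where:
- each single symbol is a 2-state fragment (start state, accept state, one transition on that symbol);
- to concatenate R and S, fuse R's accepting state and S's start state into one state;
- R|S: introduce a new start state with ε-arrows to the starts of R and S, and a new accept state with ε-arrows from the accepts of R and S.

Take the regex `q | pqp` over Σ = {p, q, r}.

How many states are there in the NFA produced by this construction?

8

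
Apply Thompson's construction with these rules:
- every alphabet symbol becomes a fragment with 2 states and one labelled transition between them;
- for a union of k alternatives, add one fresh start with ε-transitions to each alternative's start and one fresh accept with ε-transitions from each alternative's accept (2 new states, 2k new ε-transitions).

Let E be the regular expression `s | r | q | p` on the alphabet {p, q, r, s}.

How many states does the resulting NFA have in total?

10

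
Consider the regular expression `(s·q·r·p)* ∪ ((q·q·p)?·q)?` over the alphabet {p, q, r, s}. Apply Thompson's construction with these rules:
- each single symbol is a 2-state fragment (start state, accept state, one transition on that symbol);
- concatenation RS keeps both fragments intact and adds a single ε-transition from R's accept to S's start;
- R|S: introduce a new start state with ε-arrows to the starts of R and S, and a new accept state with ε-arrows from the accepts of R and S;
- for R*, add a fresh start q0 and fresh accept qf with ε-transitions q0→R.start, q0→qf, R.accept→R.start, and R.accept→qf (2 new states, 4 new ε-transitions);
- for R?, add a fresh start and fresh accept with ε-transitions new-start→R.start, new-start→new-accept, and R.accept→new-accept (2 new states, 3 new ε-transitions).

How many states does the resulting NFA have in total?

24

By structural recursion:
Each of the 8 symbol leaves contributes a 2-state fragment.
  s·q·r·p → 8 states
  (s·q·r·p)* → 10 states
  q·q·p → 6 states
  (q·q·p)? → 8 states
  (q·q·p)?·q → 10 states
  ((q·q·p)?·q)? → 12 states
  (s·q·r·p)* ∪ ((q·q·p)?·q)? → 24 states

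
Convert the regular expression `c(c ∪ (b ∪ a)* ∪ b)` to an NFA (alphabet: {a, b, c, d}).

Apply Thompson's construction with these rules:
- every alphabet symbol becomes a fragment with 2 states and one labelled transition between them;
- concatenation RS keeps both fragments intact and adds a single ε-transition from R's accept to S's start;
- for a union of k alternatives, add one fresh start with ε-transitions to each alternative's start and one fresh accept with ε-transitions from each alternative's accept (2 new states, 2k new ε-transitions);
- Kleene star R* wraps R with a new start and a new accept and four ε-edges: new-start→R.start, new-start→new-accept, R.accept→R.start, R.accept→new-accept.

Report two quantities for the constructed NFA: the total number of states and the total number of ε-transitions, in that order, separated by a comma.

16, 15

By structural recursion:
Each of the 5 symbol leaves contributes 2 states and 0 ε-transitions.
  b ∪ a : 6 states, 4 ε-transitions
  (b ∪ a)* : 8 states, 8 ε-transitions
  c ∪ (b ∪ a)* ∪ b : 14 states, 14 ε-transitions
  c(c ∪ (b ∪ a)* ∪ b) : 16 states, 15 ε-transitions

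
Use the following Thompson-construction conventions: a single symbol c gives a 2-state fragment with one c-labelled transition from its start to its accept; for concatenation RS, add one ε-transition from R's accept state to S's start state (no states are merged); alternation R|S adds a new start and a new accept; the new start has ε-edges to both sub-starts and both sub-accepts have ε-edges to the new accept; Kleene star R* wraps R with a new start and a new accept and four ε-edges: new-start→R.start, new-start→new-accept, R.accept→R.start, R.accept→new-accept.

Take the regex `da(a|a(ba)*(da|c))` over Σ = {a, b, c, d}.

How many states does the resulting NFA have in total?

24

Bottom-up over the parse tree:
Each of the 9 symbol leaves contributes a 2-state fragment.
  ba — 4 states
  (ba)* — 6 states
  da — 4 states
  da|c — 8 states
  a(ba)*(da|c) — 16 states
  a|a(ba)*(da|c) — 20 states
  da(a|a(ba)*(da|c)) — 24 states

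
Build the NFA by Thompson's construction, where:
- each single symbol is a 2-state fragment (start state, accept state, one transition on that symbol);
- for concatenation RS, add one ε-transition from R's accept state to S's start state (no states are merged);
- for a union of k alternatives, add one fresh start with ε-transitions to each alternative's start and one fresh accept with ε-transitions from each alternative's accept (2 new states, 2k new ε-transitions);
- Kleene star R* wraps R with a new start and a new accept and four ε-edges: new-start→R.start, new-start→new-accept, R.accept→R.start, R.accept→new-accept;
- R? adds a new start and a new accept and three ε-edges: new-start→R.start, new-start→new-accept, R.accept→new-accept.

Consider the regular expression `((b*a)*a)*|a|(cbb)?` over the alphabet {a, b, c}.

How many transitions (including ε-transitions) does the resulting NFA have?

Building bottom-up:
Each of the 7 symbol leaves contributes 1 transition (1 symbol, 0 ε).
  b* — 5 transitions (1 symbol, 4 ε)
  b*a — 7 transitions (2 symbol, 5 ε)
  (b*a)* — 11 transitions (2 symbol, 9 ε)
  (b*a)*a — 13 transitions (3 symbol, 10 ε)
  ((b*a)*a)* — 17 transitions (3 symbol, 14 ε)
  cbb — 5 transitions (3 symbol, 2 ε)
  (cbb)? — 8 transitions (3 symbol, 5 ε)
  ((b*a)*a)*|a|(cbb)? — 32 transitions (7 symbol, 25 ε)

32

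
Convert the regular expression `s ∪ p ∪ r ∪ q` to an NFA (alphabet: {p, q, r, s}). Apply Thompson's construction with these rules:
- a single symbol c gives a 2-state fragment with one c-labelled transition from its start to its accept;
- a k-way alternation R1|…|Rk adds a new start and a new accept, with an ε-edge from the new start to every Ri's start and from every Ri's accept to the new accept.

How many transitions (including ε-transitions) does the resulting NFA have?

Recursing over subexpressions:
Each of the 4 symbol leaves contributes 1 transition (1 symbol, 0 ε).
  s ∪ p ∪ r ∪ q : 12 transitions (4 symbol, 8 ε)

12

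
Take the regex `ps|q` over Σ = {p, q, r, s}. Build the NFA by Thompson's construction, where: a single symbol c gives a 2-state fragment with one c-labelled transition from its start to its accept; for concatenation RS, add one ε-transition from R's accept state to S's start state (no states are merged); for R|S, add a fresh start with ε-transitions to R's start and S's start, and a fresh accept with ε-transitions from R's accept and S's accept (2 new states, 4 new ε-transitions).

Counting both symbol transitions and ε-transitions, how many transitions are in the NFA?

8

Per subexpression:
Each of the 3 symbol leaves contributes 1 transition (1 symbol, 0 ε).
  ps → 3 transitions (2 symbol, 1 ε)
  ps|q → 8 transitions (3 symbol, 5 ε)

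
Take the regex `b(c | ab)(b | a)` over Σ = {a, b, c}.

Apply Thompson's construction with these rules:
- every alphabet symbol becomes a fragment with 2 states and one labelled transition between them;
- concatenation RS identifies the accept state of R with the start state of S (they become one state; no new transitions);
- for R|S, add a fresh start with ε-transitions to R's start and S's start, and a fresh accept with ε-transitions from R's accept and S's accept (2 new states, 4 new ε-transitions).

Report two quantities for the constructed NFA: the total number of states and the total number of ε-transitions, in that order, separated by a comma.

Per subexpression:
Each of the 6 symbol leaves contributes 2 states and 0 ε-transitions.
  ab = 3 states, 0 ε-transitions
  c | ab = 7 states, 4 ε-transitions
  b | a = 6 states, 4 ε-transitions
  b(c | ab)(b | a) = 13 states, 8 ε-transitions

13, 8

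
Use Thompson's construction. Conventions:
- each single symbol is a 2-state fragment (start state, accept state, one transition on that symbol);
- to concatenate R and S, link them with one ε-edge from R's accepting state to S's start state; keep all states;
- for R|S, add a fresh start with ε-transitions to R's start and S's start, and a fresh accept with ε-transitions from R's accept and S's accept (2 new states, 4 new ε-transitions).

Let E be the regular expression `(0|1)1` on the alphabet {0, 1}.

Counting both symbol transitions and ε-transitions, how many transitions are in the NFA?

8

Per subexpression:
Each of the 3 symbol leaves contributes 1 transition (1 symbol, 0 ε).
  0|1 : 6 transitions (2 symbol, 4 ε)
  (0|1)1 : 8 transitions (3 symbol, 5 ε)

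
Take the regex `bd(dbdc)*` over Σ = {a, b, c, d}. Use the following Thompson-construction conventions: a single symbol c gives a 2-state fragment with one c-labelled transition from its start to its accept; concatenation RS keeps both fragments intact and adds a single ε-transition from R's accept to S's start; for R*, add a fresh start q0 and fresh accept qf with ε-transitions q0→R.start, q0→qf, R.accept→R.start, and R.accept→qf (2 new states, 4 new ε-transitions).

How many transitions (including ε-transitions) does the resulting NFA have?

Bottom-up over the parse tree:
Each of the 6 symbol leaves contributes 1 transition (1 symbol, 0 ε).
  dbdc — 7 transitions (4 symbol, 3 ε)
  (dbdc)* — 11 transitions (4 symbol, 7 ε)
  bd(dbdc)* — 15 transitions (6 symbol, 9 ε)

15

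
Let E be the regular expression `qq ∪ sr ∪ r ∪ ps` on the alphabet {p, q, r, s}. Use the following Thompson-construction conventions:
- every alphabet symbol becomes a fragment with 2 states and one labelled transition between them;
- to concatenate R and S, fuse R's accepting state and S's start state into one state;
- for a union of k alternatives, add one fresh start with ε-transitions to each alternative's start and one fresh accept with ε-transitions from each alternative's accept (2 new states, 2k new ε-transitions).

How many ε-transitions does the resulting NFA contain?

8

Building bottom-up:
Each of the 7 symbol leaves contributes 0 ε-transitions.
  qq = 0 ε-transitions
  sr = 0 ε-transitions
  ps = 0 ε-transitions
  qq ∪ sr ∪ r ∪ ps = 8 ε-transitions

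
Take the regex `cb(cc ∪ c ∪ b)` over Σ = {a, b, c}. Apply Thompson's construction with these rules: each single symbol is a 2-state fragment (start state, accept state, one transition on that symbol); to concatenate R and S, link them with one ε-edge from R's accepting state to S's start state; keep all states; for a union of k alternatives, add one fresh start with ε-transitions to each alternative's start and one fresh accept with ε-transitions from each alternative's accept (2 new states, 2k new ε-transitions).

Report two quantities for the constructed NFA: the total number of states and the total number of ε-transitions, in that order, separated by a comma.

14, 9

Bottom-up over the parse tree:
Each of the 6 symbol leaves contributes 2 states and 0 ε-transitions.
  cc — 4 states, 1 ε-transition
  cc ∪ c ∪ b — 10 states, 7 ε-transitions
  cb(cc ∪ c ∪ b) — 14 states, 9 ε-transitions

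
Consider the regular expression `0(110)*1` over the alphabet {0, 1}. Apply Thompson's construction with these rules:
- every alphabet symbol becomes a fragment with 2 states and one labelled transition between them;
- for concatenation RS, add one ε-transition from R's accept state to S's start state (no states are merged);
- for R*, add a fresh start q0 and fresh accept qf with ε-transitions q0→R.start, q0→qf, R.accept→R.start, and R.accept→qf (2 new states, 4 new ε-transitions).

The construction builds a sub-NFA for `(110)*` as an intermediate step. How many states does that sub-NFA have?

Fragment for `(110)*`:
Each of the 3 symbol leaves contributes a 2-state fragment.
  110 → 6 states
  (110)* → 8 states

8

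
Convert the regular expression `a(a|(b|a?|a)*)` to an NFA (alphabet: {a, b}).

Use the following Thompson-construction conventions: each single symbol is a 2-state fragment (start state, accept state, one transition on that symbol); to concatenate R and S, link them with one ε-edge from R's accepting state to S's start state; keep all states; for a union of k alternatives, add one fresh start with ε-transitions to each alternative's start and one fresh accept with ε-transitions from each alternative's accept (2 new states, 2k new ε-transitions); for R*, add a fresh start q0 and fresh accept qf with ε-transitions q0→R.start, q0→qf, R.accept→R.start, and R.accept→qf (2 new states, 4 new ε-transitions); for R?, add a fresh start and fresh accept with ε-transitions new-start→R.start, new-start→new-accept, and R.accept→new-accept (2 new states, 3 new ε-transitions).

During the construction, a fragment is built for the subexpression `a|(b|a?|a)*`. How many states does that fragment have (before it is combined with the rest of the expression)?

Fragment for `a|(b|a?|a)*`:
Each of the 4 symbol leaves contributes a 2-state fragment.
  a? — 4 states
  b|a?|a — 10 states
  (b|a?|a)* — 12 states
  a|(b|a?|a)* — 16 states

16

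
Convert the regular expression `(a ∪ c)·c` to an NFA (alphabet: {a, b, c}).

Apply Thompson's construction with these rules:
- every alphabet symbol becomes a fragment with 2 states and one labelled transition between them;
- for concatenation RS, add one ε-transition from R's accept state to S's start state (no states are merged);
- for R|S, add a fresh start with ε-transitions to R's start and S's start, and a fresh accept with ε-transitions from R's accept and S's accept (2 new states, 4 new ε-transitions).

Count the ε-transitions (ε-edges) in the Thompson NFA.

5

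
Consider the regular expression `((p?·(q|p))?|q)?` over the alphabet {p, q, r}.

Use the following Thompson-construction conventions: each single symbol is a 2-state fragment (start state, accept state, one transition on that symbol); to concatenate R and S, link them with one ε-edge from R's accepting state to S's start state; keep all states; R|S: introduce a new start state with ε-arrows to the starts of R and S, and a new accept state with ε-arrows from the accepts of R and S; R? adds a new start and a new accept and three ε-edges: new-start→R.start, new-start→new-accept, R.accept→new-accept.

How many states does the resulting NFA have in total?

18

By structural recursion:
Each of the 4 symbol leaves contributes a 2-state fragment.
  p? → 4 states
  q|p → 6 states
  p?·(q|p) → 10 states
  (p?·(q|p))? → 12 states
  (p?·(q|p))?|q → 16 states
  ((p?·(q|p))?|q)? → 18 states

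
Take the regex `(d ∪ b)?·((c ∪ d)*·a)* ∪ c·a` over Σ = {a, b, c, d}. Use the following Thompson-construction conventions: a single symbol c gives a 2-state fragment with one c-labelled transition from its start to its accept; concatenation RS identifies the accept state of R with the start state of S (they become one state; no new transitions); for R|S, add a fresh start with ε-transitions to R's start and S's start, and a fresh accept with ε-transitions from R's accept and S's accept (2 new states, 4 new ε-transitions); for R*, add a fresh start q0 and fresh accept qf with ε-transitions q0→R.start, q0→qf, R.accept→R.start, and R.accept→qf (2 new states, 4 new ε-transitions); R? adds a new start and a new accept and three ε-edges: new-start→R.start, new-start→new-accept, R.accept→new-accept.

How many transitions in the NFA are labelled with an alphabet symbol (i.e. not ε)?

Recursing over subexpressions:
Each of the 7 symbol leaves contributes exactly 1 symbol transition.
  d ∪ b : 2 symbol transitions
  (d ∪ b)? : 2 symbol transitions
  c ∪ d : 2 symbol transitions
  (c ∪ d)* : 2 symbol transitions
  (c ∪ d)*·a : 3 symbol transitions
  ((c ∪ d)*·a)* : 3 symbol transitions
  (d ∪ b)?·((c ∪ d)*·a)* : 5 symbol transitions
  c·a : 2 symbol transitions
  (d ∪ b)?·((c ∪ d)*·a)* ∪ c·a : 7 symbol transitions

7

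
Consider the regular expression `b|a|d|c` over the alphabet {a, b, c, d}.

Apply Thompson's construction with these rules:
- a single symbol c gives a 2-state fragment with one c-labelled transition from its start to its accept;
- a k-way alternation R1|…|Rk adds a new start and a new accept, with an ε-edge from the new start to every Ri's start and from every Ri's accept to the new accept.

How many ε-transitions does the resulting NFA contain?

8

By structural recursion:
Each of the 4 symbol leaves contributes 0 ε-transitions.
  b|a|d|c : 8 ε-transitions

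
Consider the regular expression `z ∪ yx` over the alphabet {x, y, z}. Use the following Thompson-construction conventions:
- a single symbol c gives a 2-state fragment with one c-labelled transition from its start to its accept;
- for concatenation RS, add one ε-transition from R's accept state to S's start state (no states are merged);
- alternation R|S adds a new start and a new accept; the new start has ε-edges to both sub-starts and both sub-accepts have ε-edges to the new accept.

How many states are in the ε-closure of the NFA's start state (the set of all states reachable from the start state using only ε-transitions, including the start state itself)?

3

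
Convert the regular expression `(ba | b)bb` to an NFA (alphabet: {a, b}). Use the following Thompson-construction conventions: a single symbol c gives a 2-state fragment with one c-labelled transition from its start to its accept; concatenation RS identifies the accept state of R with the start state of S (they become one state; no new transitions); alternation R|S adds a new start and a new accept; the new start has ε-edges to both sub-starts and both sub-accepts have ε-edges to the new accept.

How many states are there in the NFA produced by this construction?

Bottom-up over the parse tree:
Each of the 5 symbol leaves contributes a 2-state fragment.
  ba : 3 states
  ba | b : 7 states
  (ba | b)bb : 9 states

9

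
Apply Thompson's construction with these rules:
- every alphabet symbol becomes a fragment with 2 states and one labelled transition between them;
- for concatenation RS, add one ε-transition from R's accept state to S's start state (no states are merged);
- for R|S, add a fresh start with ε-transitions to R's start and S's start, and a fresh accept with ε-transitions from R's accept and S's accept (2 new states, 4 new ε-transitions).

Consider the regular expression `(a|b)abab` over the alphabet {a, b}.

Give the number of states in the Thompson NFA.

By structural recursion:
Each of the 6 symbol leaves contributes a 2-state fragment.
  a|b → 6 states
  (a|b)abab → 14 states

14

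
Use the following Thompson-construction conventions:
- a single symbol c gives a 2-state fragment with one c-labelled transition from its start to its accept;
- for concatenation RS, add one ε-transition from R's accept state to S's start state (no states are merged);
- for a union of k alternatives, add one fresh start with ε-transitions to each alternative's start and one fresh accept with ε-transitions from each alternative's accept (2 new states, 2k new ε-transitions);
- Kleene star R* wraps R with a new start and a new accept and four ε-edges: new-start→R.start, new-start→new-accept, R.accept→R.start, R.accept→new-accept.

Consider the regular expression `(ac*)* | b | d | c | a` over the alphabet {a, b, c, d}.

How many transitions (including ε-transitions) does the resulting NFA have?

25

By structural recursion:
Each of the 6 symbol leaves contributes 1 transition (1 symbol, 0 ε).
  c* — 5 transitions (1 symbol, 4 ε)
  ac* — 7 transitions (2 symbol, 5 ε)
  (ac*)* — 11 transitions (2 symbol, 9 ε)
  (ac*)* | b | d | c | a — 25 transitions (6 symbol, 19 ε)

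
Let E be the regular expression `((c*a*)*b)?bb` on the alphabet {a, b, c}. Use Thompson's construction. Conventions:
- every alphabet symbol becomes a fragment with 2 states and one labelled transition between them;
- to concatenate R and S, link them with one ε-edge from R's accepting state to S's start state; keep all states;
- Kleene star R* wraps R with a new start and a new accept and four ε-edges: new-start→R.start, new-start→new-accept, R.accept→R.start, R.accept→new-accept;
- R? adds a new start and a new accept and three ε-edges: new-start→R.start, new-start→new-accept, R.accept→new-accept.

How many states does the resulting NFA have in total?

Bottom-up over the parse tree:
Each of the 5 symbol leaves contributes a 2-state fragment.
  c* → 4 states
  a* → 4 states
  c*a* → 8 states
  (c*a*)* → 10 states
  (c*a*)*b → 12 states
  ((c*a*)*b)? → 14 states
  ((c*a*)*b)?bb → 18 states

18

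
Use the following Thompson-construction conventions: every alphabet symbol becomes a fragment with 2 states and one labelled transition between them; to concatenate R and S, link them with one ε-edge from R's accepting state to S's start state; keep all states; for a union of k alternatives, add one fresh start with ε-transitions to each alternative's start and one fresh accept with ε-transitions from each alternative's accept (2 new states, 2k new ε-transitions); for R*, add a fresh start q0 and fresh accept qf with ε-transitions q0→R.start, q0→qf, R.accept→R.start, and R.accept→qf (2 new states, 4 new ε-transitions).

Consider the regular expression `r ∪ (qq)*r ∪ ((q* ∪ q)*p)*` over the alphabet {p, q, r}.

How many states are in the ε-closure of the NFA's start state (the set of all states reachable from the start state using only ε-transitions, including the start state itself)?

Compute the ε-closure size of each fragment's start state recursively; a symbol fragment's start has no outgoing ε-edge, so its closure is just itself (size 1).
  qq → same as the first factor's closure: C = 1
  (qq)* → new start has ε-edges to the inner start and to the new accept, so C = 2 + 1 = 3
  (qq)*r → the left operand accepts ε, so the closure extends into the next operand (via the concat ε-link); C = 3 + 1 = 4
  q* → C = 1 (new start) + 1 (body) + 1 (new accept) = 3
  q* ∪ q → new start ε-reaches every alternative's start; at least one alternative accepts ε, so the union's new accept is reached too: C = 1 + 3 + 1 + 1 = 6
  (q* ∪ q)* → the star's fresh start ε-reaches both the body's start and the fresh accept: C = 2 + 6 = 8
  (q* ∪ q)*p → the left operand accepts ε, so the closure extends into the next operand (via the concat ε-link); C = 8 + 1 = 9
  ((q* ∪ q)*p)* → C = 1 (new start) + 9 (body) + 1 (new accept) = 11
  r ∪ (qq)*r ∪ ((q* ∪ q)*p)* → new start ε-reaches every alternative's start; at least one alternative accepts ε, so the union's new accept is reached too: C = 1 + 1 + 4 + 11 + 1 = 18

18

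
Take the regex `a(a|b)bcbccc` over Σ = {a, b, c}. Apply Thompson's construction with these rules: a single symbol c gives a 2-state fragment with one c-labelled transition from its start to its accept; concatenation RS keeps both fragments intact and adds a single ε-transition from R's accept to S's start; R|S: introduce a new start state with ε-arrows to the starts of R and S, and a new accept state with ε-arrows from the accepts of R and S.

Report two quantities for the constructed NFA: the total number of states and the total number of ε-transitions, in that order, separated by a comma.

20, 11

Bottom-up over the parse tree:
Each of the 9 symbol leaves contributes 2 states and 0 ε-transitions.
  a|b — 6 states, 4 ε-transitions
  a(a|b)bcbccc — 20 states, 11 ε-transitions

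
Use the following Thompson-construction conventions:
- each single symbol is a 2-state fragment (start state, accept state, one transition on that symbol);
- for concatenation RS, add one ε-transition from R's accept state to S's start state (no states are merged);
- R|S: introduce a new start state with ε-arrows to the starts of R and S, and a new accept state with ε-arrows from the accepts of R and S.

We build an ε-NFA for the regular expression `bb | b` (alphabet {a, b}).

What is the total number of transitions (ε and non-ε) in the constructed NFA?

Building bottom-up:
Each of the 3 symbol leaves contributes 1 transition (1 symbol, 0 ε).
  bb = 3 transitions (2 symbol, 1 ε)
  bb | b = 8 transitions (3 symbol, 5 ε)

8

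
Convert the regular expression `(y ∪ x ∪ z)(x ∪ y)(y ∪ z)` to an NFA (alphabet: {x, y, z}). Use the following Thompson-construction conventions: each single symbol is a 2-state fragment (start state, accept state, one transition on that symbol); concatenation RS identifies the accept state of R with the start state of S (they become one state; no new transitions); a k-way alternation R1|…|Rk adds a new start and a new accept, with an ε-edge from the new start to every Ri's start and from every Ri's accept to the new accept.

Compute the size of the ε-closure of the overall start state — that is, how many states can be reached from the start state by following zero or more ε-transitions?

4

Let C(F) = |ε-closure(F.start)| within fragment F, and note whether F accepts ε. Symbol fragments have C = 1 and do not accept ε. Then:
  y ∪ x ∪ z → new start ε-reaches every alternative's start; none of them accept ε, so the new accept is not reached: C = 1 + 1 + 1 + 1 = 4
  x ∪ y → new start ε-reaches every alternative's start; none of them accept ε, so the new accept is not reached: C = 1 + 1 + 1 = 3
  y ∪ z → new start ε-reaches every alternative's start; none of them accept ε, so the new accept is not reached: C = 1 + 1 + 1 = 3
  (y ∪ x ∪ z)(x ∪ y)(y ∪ z) → same as the first factor's closure: C = 4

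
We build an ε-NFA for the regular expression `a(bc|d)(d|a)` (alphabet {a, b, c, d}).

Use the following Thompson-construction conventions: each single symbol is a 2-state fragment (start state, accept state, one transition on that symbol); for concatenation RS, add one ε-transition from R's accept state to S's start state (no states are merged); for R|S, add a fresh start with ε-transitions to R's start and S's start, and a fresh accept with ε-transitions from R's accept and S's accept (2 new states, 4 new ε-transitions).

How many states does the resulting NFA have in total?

16

Per subexpression:
Each of the 6 symbol leaves contributes a 2-state fragment.
  bc → 4 states
  bc|d → 8 states
  d|a → 6 states
  a(bc|d)(d|a) → 16 states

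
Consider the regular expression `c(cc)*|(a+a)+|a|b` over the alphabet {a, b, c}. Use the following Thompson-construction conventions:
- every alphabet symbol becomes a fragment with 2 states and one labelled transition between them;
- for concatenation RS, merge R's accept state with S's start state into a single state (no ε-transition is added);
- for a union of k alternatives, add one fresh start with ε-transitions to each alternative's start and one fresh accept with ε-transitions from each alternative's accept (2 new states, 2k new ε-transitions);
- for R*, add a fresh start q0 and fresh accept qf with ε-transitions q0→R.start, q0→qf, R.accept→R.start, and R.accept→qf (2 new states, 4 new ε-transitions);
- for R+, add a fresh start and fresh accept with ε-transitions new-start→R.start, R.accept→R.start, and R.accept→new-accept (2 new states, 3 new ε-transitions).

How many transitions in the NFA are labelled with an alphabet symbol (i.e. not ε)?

Per subexpression:
Each of the 7 symbol leaves contributes exactly 1 symbol transition.
  cc : 2 symbol transitions
  (cc)* : 2 symbol transitions
  c(cc)* : 3 symbol transitions
  a+ : 1 symbol transition
  a+a : 2 symbol transitions
  (a+a)+ : 2 symbol transitions
  c(cc)*|(a+a)+|a|b : 7 symbol transitions

7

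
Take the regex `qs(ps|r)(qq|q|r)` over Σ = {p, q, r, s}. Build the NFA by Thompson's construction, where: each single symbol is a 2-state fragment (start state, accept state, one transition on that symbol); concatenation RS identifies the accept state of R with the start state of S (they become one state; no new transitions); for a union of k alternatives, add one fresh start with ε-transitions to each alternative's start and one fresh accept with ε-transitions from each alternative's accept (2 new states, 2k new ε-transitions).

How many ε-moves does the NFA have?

10

Recursing over subexpressions:
Each of the 9 symbol leaves contributes 0 ε-transitions.
  ps : 0 ε-transitions
  ps|r : 4 ε-transitions
  qq : 0 ε-transitions
  qq|q|r : 6 ε-transitions
  qs(ps|r)(qq|q|r) : 10 ε-transitions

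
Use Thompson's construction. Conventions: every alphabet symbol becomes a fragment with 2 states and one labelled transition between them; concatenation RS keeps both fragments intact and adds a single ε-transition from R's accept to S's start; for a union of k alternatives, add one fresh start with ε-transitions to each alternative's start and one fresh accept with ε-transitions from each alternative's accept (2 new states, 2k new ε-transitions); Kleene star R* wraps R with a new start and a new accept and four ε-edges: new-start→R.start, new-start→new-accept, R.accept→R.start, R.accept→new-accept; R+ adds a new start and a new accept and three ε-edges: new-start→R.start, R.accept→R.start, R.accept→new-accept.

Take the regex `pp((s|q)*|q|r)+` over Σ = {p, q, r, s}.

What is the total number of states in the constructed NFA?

Bottom-up over the parse tree:
Each of the 6 symbol leaves contributes a 2-state fragment.
  s|q → 6 states
  (s|q)* → 8 states
  (s|q)*|q|r → 14 states
  ((s|q)*|q|r)+ → 16 states
  pp((s|q)*|q|r)+ → 20 states

20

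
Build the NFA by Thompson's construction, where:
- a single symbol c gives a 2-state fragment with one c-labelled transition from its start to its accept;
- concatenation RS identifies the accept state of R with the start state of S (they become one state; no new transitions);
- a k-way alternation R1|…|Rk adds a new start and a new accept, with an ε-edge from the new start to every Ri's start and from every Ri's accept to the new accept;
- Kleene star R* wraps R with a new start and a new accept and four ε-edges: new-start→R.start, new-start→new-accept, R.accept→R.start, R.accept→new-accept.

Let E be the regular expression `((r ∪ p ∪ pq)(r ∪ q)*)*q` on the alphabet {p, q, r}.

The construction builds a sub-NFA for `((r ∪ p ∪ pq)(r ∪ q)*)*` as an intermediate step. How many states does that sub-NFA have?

18

Fragment for `((r ∪ p ∪ pq)(r ∪ q)*)*`:
Each of the 6 symbol leaves contributes a 2-state fragment.
  pq → 3 states
  r ∪ p ∪ pq → 9 states
  r ∪ q → 6 states
  (r ∪ q)* → 8 states
  (r ∪ p ∪ pq)(r ∪ q)* → 16 states
  ((r ∪ p ∪ pq)(r ∪ q)*)* → 18 states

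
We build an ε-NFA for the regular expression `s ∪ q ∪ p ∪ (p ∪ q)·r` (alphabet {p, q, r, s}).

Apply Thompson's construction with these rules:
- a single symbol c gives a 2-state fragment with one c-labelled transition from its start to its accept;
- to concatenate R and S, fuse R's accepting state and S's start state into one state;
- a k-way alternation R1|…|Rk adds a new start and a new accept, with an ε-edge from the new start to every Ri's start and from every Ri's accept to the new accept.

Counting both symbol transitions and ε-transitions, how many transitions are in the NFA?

Building bottom-up:
Each of the 6 symbol leaves contributes 1 transition (1 symbol, 0 ε).
  p ∪ q = 6 transitions (2 symbol, 4 ε)
  (p ∪ q)·r = 7 transitions (3 symbol, 4 ε)
  s ∪ q ∪ p ∪ (p ∪ q)·r = 18 transitions (6 symbol, 12 ε)

18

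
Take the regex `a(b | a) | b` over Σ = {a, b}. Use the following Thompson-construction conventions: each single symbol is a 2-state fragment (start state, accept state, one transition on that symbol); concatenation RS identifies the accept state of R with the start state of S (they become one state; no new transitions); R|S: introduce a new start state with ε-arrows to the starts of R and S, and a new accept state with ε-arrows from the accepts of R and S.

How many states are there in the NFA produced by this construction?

11

Bottom-up over the parse tree:
Each of the 4 symbol leaves contributes a 2-state fragment.
  b | a : 6 states
  a(b | a) : 7 states
  a(b | a) | b : 11 states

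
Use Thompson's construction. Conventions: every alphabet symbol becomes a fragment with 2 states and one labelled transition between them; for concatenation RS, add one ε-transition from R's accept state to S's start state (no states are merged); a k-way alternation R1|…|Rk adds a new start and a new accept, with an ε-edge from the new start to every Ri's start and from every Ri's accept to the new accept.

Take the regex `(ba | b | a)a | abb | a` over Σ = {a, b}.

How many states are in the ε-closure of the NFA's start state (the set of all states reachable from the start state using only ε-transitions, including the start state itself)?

7

Let C(F) = |ε-closure(F.start)| within fragment F, and note whether F accepts ε. Symbol fragments have C = 1 and do not accept ε. Then:
  ba : same as the first factor's closure: |closure| = 1
  ba | b | a : |closure| = 1 + 1 + 1 + 1 = 4 (the new accept is not ε-reachable since no branch accepts ε)
  (ba | b | a)a : same as the first factor's closure: |closure| = 4
  abb : |closure| equals the left operand's closure size = 1 (its accept is not ε-reachable, so the closure stops there)
  (ba | b | a)a | abb | a : |closure| = 1 + 4 + 1 + 1 = 7 (the new accept is not ε-reachable since no branch accepts ε)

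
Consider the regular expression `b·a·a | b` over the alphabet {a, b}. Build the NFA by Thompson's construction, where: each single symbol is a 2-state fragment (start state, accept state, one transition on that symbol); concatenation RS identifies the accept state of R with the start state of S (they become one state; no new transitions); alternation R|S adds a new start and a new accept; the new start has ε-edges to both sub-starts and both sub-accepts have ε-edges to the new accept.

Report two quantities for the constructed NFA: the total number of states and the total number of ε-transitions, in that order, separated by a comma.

8, 4

Bottom-up over the parse tree:
Each of the 4 symbol leaves contributes 2 states and 0 ε-transitions.
  b·a·a — 4 states, 0 ε-transitions
  b·a·a | b — 8 states, 4 ε-transitions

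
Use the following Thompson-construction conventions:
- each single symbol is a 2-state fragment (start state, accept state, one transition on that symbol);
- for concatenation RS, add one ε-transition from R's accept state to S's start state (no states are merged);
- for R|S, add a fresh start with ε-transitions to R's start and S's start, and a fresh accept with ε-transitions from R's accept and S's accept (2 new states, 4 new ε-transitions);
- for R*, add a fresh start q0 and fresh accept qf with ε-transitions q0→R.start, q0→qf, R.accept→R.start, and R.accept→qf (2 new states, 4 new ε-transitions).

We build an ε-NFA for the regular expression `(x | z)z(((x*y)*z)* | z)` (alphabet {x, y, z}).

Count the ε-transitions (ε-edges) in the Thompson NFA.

By structural recursion:
Each of the 7 symbol leaves contributes 0 ε-transitions.
  x | z : 4 ε-transitions
  x* : 4 ε-transitions
  x*y : 5 ε-transitions
  (x*y)* : 9 ε-transitions
  (x*y)*z : 10 ε-transitions
  ((x*y)*z)* : 14 ε-transitions
  ((x*y)*z)* | z : 18 ε-transitions
  (x | z)z(((x*y)*z)* | z) : 24 ε-transitions

24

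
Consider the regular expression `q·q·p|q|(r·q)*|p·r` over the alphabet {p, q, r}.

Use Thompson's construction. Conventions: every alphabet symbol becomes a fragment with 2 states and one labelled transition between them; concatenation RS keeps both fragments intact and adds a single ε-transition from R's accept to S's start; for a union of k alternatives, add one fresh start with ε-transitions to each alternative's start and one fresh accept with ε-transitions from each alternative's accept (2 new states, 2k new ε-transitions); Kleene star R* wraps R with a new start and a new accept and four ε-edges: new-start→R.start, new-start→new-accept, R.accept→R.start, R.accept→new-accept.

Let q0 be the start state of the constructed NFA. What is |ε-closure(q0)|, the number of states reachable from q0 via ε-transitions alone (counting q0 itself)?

8

Work bottom-up. For each fragment F, track |ε-closure(F.start)| and whether F's accept lies in that closure (i.e. whether F accepts ε). A single-symbol fragment has closure size 1 and does not accept ε.
  q·q·p : same as the first factor's closure: |ε-closure| = 1
  r·q : same as the first factor's closure: |ε-closure| = 1
  (r·q)* : new start has ε-edges to the inner start and to the new accept, so |ε-closure| = 2 + 1 = 3
  p·r : |ε-closure| equals the left operand's closure size = 1 (its accept is not ε-reachable, so the closure stops there)
  q·q·p|q|(r·q)*|p·r : new start ε-reaches every alternative's start; at least one alternative accepts ε, so the union's new accept is reached too: |ε-closure| = 1 + 1 + 1 + 3 + 1 + 1 = 8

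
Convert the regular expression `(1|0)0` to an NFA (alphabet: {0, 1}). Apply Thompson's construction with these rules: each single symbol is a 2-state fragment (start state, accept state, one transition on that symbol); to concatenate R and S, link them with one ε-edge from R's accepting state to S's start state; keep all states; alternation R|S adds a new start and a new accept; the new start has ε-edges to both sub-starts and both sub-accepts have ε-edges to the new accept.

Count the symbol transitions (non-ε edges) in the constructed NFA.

3

Building bottom-up:
Each of the 3 symbol leaves contributes exactly 1 symbol transition.
  1|0 → 2 symbol transitions
  (1|0)0 → 3 symbol transitions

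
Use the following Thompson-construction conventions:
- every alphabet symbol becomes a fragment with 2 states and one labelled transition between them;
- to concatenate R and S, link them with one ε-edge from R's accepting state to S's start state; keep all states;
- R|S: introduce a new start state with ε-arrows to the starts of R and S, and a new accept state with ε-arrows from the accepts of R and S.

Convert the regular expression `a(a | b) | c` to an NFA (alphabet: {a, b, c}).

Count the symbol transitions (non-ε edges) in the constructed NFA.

Recursing over subexpressions:
Each of the 4 symbol leaves contributes exactly 1 symbol transition.
  a | b — 2 symbol transitions
  a(a | b) — 3 symbol transitions
  a(a | b) | c — 4 symbol transitions

4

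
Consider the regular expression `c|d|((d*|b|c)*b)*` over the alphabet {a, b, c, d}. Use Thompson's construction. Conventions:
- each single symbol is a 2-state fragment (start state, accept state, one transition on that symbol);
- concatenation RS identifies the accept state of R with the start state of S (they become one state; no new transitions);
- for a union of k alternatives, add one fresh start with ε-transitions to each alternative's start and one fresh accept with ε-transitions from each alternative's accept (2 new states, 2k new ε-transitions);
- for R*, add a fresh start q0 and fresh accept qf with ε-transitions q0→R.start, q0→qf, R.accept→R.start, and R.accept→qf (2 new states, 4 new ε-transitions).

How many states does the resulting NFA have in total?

By structural recursion:
Each of the 6 symbol leaves contributes a 2-state fragment.
  d* → 4 states
  d*|b|c → 10 states
  (d*|b|c)* → 12 states
  (d*|b|c)*b → 13 states
  ((d*|b|c)*b)* → 15 states
  c|d|((d*|b|c)*b)* → 21 states

21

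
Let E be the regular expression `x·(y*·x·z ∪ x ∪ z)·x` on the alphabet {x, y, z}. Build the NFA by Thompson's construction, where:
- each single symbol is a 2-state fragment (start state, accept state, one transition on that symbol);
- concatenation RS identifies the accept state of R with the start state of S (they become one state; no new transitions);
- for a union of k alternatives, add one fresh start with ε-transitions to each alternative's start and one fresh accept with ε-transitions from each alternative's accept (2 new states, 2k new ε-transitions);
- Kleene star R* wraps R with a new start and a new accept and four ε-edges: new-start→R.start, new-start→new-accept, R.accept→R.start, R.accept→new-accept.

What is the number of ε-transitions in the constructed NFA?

10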